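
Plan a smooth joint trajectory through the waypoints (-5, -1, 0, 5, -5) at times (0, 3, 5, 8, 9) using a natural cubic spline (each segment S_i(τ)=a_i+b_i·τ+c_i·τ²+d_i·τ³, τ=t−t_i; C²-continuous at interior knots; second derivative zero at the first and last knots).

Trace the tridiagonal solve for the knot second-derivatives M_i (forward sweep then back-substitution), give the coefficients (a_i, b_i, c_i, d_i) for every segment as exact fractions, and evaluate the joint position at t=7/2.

Δ: Δ0=4/3, Δ1=1/2, Δ2=5/3, Δ3=-10
row 1: diag=10, rhs=-5; c'=1/5, d'=-1/2
row 2: denom=10−2·1/5=48/5; d'=(7−2·-1/2)/(48/5)=5/6
row 3: denom=8−3·5/16=113/16; d'=(-70−3·5/6)/(113/16)=-1160/113
back: M3=-1160/113
back: M2=5/6−5/16·-1160/113=1370/339
back: M1=-1/2−1/5·1370/339=-887/678
M: M0=0, M1=-887/678, M2=1370/339, M3=-1160/113, M4=0
seg 0: a=-5, c=M0/2=0, d=(M1−M0)/(6·3)=-887/12204, b=Δ0−h0·(2M0+M1)/6=2695/1356
seg 1: a=-1, c=M1/2=-887/1356, d=(M2−M1)/(6·2)=403/904, b=Δ1−h1·(2M1+M2)/6=17/678
seg 2: a=0, c=M2/2=685/339, d=(M3−M2)/(6·3)=-2425/3051, b=Δ2−h2·(2M2+M3)/6=935/339
seg 3: a=5, c=M3/2=-580/113, d=(M4−M3)/(6·1)=580/339, b=Δ3−h3·(2M3+M4)/6=-2230/339
t_q=7/2 → seg 1, τ=1/2; S=-1+17/678·τ+-887/1356·τ²+403/904·τ³=-7921/7232

  seg 0: a=-5 b=2695/1356 c=0 d=-887/12204
  seg 1: a=-1 b=17/678 c=-887/1356 d=403/904
  seg 2: a=0 b=935/339 c=685/339 d=-2425/3051
  seg 3: a=5 b=-2230/339 c=-580/113 d=580/339
S(7/2) = -7921/7232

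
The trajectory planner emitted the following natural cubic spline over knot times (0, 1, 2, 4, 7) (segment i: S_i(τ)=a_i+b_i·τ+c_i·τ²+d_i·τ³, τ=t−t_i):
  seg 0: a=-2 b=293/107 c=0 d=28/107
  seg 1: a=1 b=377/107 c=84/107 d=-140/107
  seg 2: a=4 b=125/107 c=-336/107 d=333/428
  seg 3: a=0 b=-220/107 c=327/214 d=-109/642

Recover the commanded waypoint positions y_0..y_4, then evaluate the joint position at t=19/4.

y_0 = S_0(0) = a_0 = -2
y_1 = S_1(0) = a_1 = 1
y_2 = S_2(0) = a_2 = 4
y_3 = S_3(0) = a_3 = 0
y_4 = S_3(3) = 3
t_q=19/4 is in segment 3 (τ=3/4); S_3(τ)=-10329/13696

y_0=-2 y_1=1 y_2=4 y_3=0 y_4=3
S(19/4) = -10329/13696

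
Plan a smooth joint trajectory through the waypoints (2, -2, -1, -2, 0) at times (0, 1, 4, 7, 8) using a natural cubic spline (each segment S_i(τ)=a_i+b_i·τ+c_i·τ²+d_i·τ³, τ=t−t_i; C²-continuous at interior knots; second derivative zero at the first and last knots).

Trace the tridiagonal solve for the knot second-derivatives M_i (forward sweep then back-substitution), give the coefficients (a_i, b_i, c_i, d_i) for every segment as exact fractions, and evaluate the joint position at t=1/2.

  seg 0: a=2 b=-485/104 c=0 d=69/104
  seg 1: a=-2 b=-139/52 c=207/104 d=-925/2808
  seg 2: a=-1 b=3/8 c=-38/39 d=691/2808
  seg 3: a=-2 b=61/52 c=129/104 d=-43/104
S(1/2) = -207/832

Δ: Δ0=-4, Δ1=1/3, Δ2=-1/3, Δ3=2
row 1: diag=8, rhs=26; c'=3/8, d'=13/4
row 2: denom=12−3·3/8=87/8; d'=(-4−3·13/4)/(87/8)=-110/87
row 3: denom=8−3·8/29=208/29; d'=(14−3·-110/87)/(208/29)=129/52
back: M3=129/52
back: M2=-110/87−8/29·129/52=-76/39
back: M1=13/4−3/8·-76/39=207/52
M: M0=0, M1=207/52, M2=-76/39, M3=129/52, M4=0
seg 0: a=2, c=M0/2=0, d=(M1−M0)/(6·1)=69/104, b=Δ0−h0·(2M0+M1)/6=-485/104
seg 1: a=-2, c=M1/2=207/104, d=(M2−M1)/(6·3)=-925/2808, b=Δ1−h1·(2M1+M2)/6=-139/52
seg 2: a=-1, c=M2/2=-38/39, d=(M3−M2)/(6·3)=691/2808, b=Δ2−h2·(2M2+M3)/6=3/8
seg 3: a=-2, c=M3/2=129/104, d=(M4−M3)/(6·1)=-43/104, b=Δ3−h3·(2M3+M4)/6=61/52
t_q=1/2 → seg 0, τ=1/2; S=2+-485/104·τ+0·τ²+69/104·τ³=-207/832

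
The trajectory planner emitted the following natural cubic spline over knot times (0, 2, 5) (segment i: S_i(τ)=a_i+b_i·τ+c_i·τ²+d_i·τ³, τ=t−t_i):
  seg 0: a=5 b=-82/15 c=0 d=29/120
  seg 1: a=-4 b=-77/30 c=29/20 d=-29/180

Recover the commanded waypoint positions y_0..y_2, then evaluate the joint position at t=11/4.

y_0 = S_0(0) = a_0 = 5
y_1 = S_1(0) = a_1 = -4
y_2 = S_1(3) = -3
t_q=11/4 is in segment 1 (τ=3/4); S_1(τ)=-6627/1280

y_0=5 y_1=-4 y_2=-3
S(11/4) = -6627/1280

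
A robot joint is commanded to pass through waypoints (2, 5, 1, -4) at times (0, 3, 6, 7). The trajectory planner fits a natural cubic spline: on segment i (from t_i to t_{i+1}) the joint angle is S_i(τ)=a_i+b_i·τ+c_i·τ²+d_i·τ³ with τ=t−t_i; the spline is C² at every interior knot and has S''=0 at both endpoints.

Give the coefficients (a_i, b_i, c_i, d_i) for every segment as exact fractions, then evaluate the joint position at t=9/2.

Δ: Δ0=1, Δ1=-4/3, Δ2=-5
row 1: diag=12, rhs=-14; c'=1/4, d'=-7/6
row 2: denom=8−3·1/4=29/4; d'=(-22−3·-7/6)/(29/4)=-74/29
back: M2=-74/29
back: M1=-7/6−1/4·-74/29=-46/87
M: M0=0, M1=-46/87, M2=-74/29, M3=0
seg 0: a=2, c=M0/2=0, d=(M1−M0)/(6·3)=-23/783, b=Δ0−h0·(2M0+M1)/6=110/87
seg 1: a=5, c=M1/2=-23/87, d=(M2−M1)/(6·3)=-88/783, b=Δ1−h1·(2M1+M2)/6=41/87
seg 2: a=1, c=M2/2=-37/29, d=(M3−M2)/(6·1)=37/87, b=Δ2−h2·(2M2+M3)/6=-361/87
t_q=9/2 → seg 1, τ=3/2; S=5+41/87·τ+-23/87·τ²+-88/783·τ³=549/116

  seg 0: a=2 b=110/87 c=0 d=-23/783
  seg 1: a=5 b=41/87 c=-23/87 d=-88/783
  seg 2: a=1 b=-361/87 c=-37/29 d=37/87
S(9/2) = 549/116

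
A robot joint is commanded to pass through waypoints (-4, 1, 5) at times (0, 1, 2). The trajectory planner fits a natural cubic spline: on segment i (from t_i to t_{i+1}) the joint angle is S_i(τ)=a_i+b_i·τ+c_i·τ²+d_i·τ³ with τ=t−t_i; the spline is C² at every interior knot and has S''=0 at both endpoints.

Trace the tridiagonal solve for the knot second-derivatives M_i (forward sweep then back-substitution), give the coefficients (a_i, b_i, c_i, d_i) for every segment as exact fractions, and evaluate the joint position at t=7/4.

  seg 0: a=-4 b=21/4 c=0 d=-1/4
  seg 1: a=1 b=9/2 c=-3/4 d=1/4
S(7/4) = 1039/256

Δ: Δ0=5, Δ1=4
row 1: diag=4, rhs=-6; c'=1/4, d'=-3/2
back: M1=-3/2
M: M0=0, M1=-3/2, M2=0
seg 0: a=-4, c=M0/2=0, d=(M1−M0)/(6·1)=-1/4, b=Δ0−h0·(2M0+M1)/6=21/4
seg 1: a=1, c=M1/2=-3/4, d=(M2−M1)/(6·1)=1/4, b=Δ1−h1·(2M1+M2)/6=9/2
t_q=7/4 → seg 1, τ=3/4; S=1+9/2·τ+-3/4·τ²+1/4·τ³=1039/256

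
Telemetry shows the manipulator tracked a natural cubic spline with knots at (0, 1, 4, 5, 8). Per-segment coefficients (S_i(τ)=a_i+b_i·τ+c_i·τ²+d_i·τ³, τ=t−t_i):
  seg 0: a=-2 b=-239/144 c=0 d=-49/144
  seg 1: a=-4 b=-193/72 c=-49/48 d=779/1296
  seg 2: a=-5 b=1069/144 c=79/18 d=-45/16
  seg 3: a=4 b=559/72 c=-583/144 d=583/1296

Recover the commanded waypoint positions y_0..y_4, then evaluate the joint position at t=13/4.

y_0 = S_0(0) = a_0 = -2
y_1 = S_1(0) = a_1 = -4
y_2 = S_2(0) = a_2 = -5
y_3 = S_3(0) = a_3 = 4
y_4 = S_3(3) = 3
t_q=13/4 is in segment 1 (τ=9/4); S_1(τ)=-8553/1024

y_0=-2 y_1=-4 y_2=-5 y_3=4 y_4=3
S(13/4) = -8553/1024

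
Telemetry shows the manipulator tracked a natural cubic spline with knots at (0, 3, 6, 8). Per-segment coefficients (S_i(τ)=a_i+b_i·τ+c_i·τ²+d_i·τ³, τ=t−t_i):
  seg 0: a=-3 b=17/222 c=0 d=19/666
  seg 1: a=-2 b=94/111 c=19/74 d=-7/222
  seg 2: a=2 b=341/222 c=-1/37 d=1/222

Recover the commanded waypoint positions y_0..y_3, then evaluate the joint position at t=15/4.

y_0=-3 y_1=-2 y_2=2 y_3=5
S(15/4) = -5843/4736

y_0 = S_0(0) = a_0 = -3
y_1 = S_1(0) = a_1 = -2
y_2 = S_2(0) = a_2 = 2
y_3 = S_2(2) = 5
t_q=15/4 is in segment 1 (τ=3/4); S_1(τ)=-5843/4736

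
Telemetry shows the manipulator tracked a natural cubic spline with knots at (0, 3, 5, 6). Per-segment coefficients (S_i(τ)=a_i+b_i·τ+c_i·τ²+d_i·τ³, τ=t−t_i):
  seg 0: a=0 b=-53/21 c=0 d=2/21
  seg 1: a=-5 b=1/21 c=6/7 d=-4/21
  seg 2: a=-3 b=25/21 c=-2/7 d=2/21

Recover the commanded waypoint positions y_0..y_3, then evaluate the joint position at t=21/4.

y_0=0 y_1=-5 y_2=-3 y_3=-2
S(21/4) = -87/32

y_0 = S_0(0) = a_0 = 0
y_1 = S_1(0) = a_1 = -5
y_2 = S_2(0) = a_2 = -3
y_3 = S_2(1) = -2
t_q=21/4 is in segment 2 (τ=1/4); S_2(τ)=-87/32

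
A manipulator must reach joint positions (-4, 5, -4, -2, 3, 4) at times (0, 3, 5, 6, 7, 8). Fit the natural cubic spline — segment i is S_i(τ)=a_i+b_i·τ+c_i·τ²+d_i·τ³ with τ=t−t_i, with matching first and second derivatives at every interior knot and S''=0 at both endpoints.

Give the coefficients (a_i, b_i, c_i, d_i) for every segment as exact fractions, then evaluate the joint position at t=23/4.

  seg 0: a=-4 b=603/100 c=0 d=-101/300
  seg 1: a=5 b=-153/50 c=-303/100 d=231/200
  seg 2: a=-4 b=-33/25 c=39/10 d=-29/50
  seg 3: a=-2 b=237/50 c=54/25 d=-19/10
  seg 4: a=3 b=84/25 c=-177/50 d=59/50
S(23/4) = -9731/3200

Δ: Δ0=3, Δ1=-9/2, Δ2=2, Δ3=5, Δ4=1
row 1: diag=10, rhs=-45; c'=1/5, d'=-9/2
row 2: denom=6−2·1/5=28/5; d'=(39−2·-9/2)/(28/5)=60/7
row 3: denom=4−1·5/28=107/28; d'=(18−1·60/7)/(107/28)=264/107
row 4: denom=4−1·28/107=400/107; d'=(-24−1·264/107)/(400/107)=-177/25
back: M4=-177/25
back: M3=264/107−28/107·-177/25=108/25
back: M2=60/7−5/28·108/25=39/5
back: M1=-9/2−1/5·39/5=-303/50
M: M0=0, M1=-303/50, M2=39/5, M3=108/25, M4=-177/25, M5=0
seg 0: a=-4, c=M0/2=0, d=(M1−M0)/(6·3)=-101/300, b=Δ0−h0·(2M0+M1)/6=603/100
seg 1: a=5, c=M1/2=-303/100, d=(M2−M1)/(6·2)=231/200, b=Δ1−h1·(2M1+M2)/6=-153/50
seg 2: a=-4, c=M2/2=39/10, d=(M3−M2)/(6·1)=-29/50, b=Δ2−h2·(2M2+M3)/6=-33/25
seg 3: a=-2, c=M3/2=54/25, d=(M4−M3)/(6·1)=-19/10, b=Δ3−h3·(2M3+M4)/6=237/50
seg 4: a=3, c=M4/2=-177/50, d=(M5−M4)/(6·1)=59/50, b=Δ4−h4·(2M4+M5)/6=84/25
t_q=23/4 → seg 2, τ=3/4; S=-4+-33/25·τ+39/10·τ²+-29/50·τ³=-9731/3200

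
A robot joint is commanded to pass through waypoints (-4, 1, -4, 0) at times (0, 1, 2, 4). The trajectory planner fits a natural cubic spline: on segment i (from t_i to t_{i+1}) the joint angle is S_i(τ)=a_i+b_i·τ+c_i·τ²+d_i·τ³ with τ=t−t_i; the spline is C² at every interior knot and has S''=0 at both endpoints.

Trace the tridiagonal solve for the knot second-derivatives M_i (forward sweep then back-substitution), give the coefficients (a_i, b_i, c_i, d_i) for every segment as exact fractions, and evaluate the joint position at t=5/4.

  seg 0: a=-4 b=182/23 c=0 d=-67/23
  seg 1: a=1 b=-19/23 c=-201/23 d=105/23
  seg 2: a=-4 b=-106/23 c=114/23 d=-19/23
S(5/4) = 469/1472

Δ: Δ0=5, Δ1=-5, Δ2=2
row 1: diag=4, rhs=-60; c'=1/4, d'=-15
row 2: denom=6−1·1/4=23/4; d'=(42−1·-15)/(23/4)=228/23
back: M2=228/23
back: M1=-15−1/4·228/23=-402/23
M: M0=0, M1=-402/23, M2=228/23, M3=0
seg 0: a=-4, c=M0/2=0, d=(M1−M0)/(6·1)=-67/23, b=Δ0−h0·(2M0+M1)/6=182/23
seg 1: a=1, c=M1/2=-201/23, d=(M2−M1)/(6·1)=105/23, b=Δ1−h1·(2M1+M2)/6=-19/23
seg 2: a=-4, c=M2/2=114/23, d=(M3−M2)/(6·2)=-19/23, b=Δ2−h2·(2M2+M3)/6=-106/23
t_q=5/4 → seg 1, τ=1/4; S=1+-19/23·τ+-201/23·τ²+105/23·τ³=469/1472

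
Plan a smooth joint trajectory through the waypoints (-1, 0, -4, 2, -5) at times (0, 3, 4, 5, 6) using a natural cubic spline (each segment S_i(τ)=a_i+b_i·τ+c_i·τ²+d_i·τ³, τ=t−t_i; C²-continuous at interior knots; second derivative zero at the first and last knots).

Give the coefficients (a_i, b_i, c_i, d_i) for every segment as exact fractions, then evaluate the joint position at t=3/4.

Δ: Δ0=1/3, Δ1=-4, Δ2=6, Δ3=-7
row 1: diag=8, rhs=-26; c'=1/8, d'=-13/4
row 2: denom=4−1·1/8=31/8; d'=(60−1·-13/4)/(31/8)=506/31
row 3: denom=4−1·8/31=116/31; d'=(-78−1·506/31)/(116/31)=-731/29
back: M3=-731/29
back: M2=506/31−8/31·-731/29=662/29
back: M1=-13/4−1/8·662/29=-177/29
M: M0=0, M1=-177/29, M2=662/29, M3=-731/29, M4=0
seg 0: a=-1, c=M0/2=0, d=(M1−M0)/(6·3)=-59/174, b=Δ0−h0·(2M0+M1)/6=589/174
seg 1: a=0, c=M1/2=-177/58, d=(M2−M1)/(6·1)=839/174, b=Δ1−h1·(2M1+M2)/6=-502/87
seg 2: a=-4, c=M2/2=331/29, d=(M3−M2)/(6·1)=-1393/174, b=Δ2−h2·(2M2+M3)/6=451/174
seg 3: a=2, c=M3/2=-731/58, d=(M4−M3)/(6·1)=731/174, b=Δ3−h3·(2M3+M4)/6=122/87
t_q=3/4 → seg 0, τ=3/4; S=-1+589/174·τ+0·τ²+-59/174·τ³=5181/3712

  seg 0: a=-1 b=589/174 c=0 d=-59/174
  seg 1: a=0 b=-502/87 c=-177/58 d=839/174
  seg 2: a=-4 b=451/174 c=331/29 d=-1393/174
  seg 3: a=2 b=122/87 c=-731/58 d=731/174
S(3/4) = 5181/3712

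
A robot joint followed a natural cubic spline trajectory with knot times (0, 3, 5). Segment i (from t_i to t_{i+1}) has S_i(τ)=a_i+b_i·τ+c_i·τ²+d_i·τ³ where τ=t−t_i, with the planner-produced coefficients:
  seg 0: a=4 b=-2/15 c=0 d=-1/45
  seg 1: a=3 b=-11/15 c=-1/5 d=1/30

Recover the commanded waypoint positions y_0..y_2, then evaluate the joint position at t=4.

y_0 = S_0(0) = a_0 = 4
y_1 = S_1(0) = a_1 = 3
y_2 = S_1(2) = 1
t_q=4 is in segment 1 (τ=1); S_1(τ)=21/10

y_0=4 y_1=3 y_2=1
S(4) = 21/10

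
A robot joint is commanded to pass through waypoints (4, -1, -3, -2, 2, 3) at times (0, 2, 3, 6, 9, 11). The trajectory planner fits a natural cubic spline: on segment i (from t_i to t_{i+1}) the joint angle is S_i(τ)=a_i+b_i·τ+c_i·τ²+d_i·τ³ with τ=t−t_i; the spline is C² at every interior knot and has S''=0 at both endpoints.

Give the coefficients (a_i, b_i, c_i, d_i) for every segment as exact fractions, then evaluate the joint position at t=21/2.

  seg 0: a=4 b=-24095/9354 c=0 d=355/18708
  seg 1: a=-1 b=-21965/9354 c=355/3118 d=1096/4677
  seg 2: a=-3 b=-13259/9354 c=2547/3118 d=-1091/14031
  seg 3: a=-2 b=12949/9354 c=365/3118 d=-209/4677
  seg 4: a=2 b=8233/9354 c=-889/3118 d=889/18708
S(21/2) = 141637/49888

Δ: Δ0=-5/2, Δ1=-2, Δ2=1/3, Δ3=4/3, Δ4=1/2
row 1: diag=6, rhs=3; c'=1/6, d'=1/2
row 2: denom=8−1·1/6=47/6; d'=(14−1·1/2)/(47/6)=81/47
row 3: denom=12−3·18/47=510/47; d'=(6−3·81/47)/(510/47)=13/170
row 4: denom=10−3·47/170=1559/170; d'=(-5−3·13/170)/(1559/170)=-889/1559
back: M4=-889/1559
back: M3=13/170−47/170·-889/1559=365/1559
back: M2=81/47−18/47·365/1559=2547/1559
back: M1=1/2−1/6·2547/1559=355/1559
M: M0=0, M1=355/1559, M2=2547/1559, M3=365/1559, M4=-889/1559, M5=0
seg 0: a=4, c=M0/2=0, d=(M1−M0)/(6·2)=355/18708, b=Δ0−h0·(2M0+M1)/6=-24095/9354
seg 1: a=-1, c=M1/2=355/3118, d=(M2−M1)/(6·1)=1096/4677, b=Δ1−h1·(2M1+M2)/6=-21965/9354
seg 2: a=-3, c=M2/2=2547/3118, d=(M3−M2)/(6·3)=-1091/14031, b=Δ2−h2·(2M2+M3)/6=-13259/9354
seg 3: a=-2, c=M3/2=365/3118, d=(M4−M3)/(6·3)=-209/4677, b=Δ3−h3·(2M3+M4)/6=12949/9354
seg 4: a=2, c=M4/2=-889/3118, d=(M5−M4)/(6·2)=889/18708, b=Δ4−h4·(2M4+M5)/6=8233/9354
t_q=21/2 → seg 4, τ=3/2; S=2+8233/9354·τ+-889/3118·τ²+889/18708·τ³=141637/49888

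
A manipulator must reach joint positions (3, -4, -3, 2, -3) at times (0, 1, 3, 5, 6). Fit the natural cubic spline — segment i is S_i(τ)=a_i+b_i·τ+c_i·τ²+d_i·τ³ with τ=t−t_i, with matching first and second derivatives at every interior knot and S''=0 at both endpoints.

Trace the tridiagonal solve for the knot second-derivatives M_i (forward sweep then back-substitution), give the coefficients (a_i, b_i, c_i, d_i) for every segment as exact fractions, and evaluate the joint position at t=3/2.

  seg 0: a=3 b=-163/20 c=0 d=23/20
  seg 1: a=-4 b=-47/10 c=69/20 d=-17/40
  seg 2: a=-3 b=4 c=9/10 d=-33/40
  seg 3: a=2 b=-23/10 c=-81/20 d=27/20
S(3/2) = -1773/320

Δ: Δ0=-7, Δ1=1/2, Δ2=5/2, Δ3=-5
row 1: diag=6, rhs=45; c'=1/3, d'=15/2
row 2: denom=8−2·1/3=22/3; d'=(12−2·15/2)/(22/3)=-9/22
row 3: denom=6−2·3/11=60/11; d'=(-45−2·-9/22)/(60/11)=-81/10
back: M3=-81/10
back: M2=-9/22−3/11·-81/10=9/5
back: M1=15/2−1/3·9/5=69/10
M: M0=0, M1=69/10, M2=9/5, M3=-81/10, M4=0
seg 0: a=3, c=M0/2=0, d=(M1−M0)/(6·1)=23/20, b=Δ0−h0·(2M0+M1)/6=-163/20
seg 1: a=-4, c=M1/2=69/20, d=(M2−M1)/(6·2)=-17/40, b=Δ1−h1·(2M1+M2)/6=-47/10
seg 2: a=-3, c=M2/2=9/10, d=(M3−M2)/(6·2)=-33/40, b=Δ2−h2·(2M2+M3)/6=4
seg 3: a=2, c=M3/2=-81/20, d=(M4−M3)/(6·1)=27/20, b=Δ3−h3·(2M3+M4)/6=-23/10
t_q=3/2 → seg 1, τ=1/2; S=-4+-47/10·τ+69/20·τ²+-17/40·τ³=-1773/320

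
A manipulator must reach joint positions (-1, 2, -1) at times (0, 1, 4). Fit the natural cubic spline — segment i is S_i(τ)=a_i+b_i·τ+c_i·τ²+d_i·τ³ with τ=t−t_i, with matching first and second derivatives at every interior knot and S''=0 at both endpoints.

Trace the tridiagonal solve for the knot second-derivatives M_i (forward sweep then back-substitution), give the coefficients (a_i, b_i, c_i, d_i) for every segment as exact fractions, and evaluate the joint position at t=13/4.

Δ: Δ0=3, Δ1=-1
row 1: diag=8, rhs=-24; c'=3/8, d'=-3
back: M1=-3
M: M0=0, M1=-3, M2=0
seg 0: a=-1, c=M0/2=0, d=(M1−M0)/(6·1)=-1/2, b=Δ0−h0·(2M0+M1)/6=7/2
seg 1: a=2, c=M1/2=-3/2, d=(M2−M1)/(6·3)=1/6, b=Δ1−h1·(2M1+M2)/6=2
t_q=13/4 → seg 1, τ=9/4; S=2+2·τ+-3/2·τ²+1/6·τ³=103/128

  seg 0: a=-1 b=7/2 c=0 d=-1/2
  seg 1: a=2 b=2 c=-3/2 d=1/6
S(13/4) = 103/128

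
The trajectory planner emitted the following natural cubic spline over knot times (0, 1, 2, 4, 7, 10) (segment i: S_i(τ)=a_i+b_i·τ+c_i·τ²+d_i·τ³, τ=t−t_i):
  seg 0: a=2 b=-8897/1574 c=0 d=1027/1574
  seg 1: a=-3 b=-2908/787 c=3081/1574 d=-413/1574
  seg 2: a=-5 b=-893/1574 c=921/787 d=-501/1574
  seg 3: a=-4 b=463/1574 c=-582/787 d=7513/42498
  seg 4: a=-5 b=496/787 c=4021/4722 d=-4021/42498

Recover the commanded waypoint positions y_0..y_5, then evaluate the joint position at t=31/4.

y_0 = S_0(0) = a_0 = 2
y_1 = S_1(0) = a_1 = -3
y_2 = S_2(0) = a_2 = -5
y_3 = S_3(0) = a_3 = -4
y_4 = S_4(0) = a_4 = -5
y_5 = S_4(3) = 2
t_q=31/4 is in segment 4 (τ=3/4); S_4(τ)=-411833/100736

y_0=2 y_1=-3 y_2=-5 y_3=-4 y_4=-5 y_5=2
S(31/4) = -411833/100736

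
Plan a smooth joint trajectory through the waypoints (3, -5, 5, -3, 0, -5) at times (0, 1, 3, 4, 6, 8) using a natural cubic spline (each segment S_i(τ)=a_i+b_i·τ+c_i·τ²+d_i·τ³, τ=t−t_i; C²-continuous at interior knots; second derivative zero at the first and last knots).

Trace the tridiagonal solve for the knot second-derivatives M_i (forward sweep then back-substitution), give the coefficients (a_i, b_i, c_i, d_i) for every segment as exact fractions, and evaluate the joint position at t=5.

  seg 0: a=3 b=-194/17 c=0 d=58/17
  seg 1: a=-5 b=-20/17 c=174/17 d=-243/68
  seg 2: a=5 b=-53/17 c=-381/34 d=215/34
  seg 3: a=-3 b=-223/34 c=132/17 d=-127/68
  seg 4: a=0 b=71/34 c=-117/34 d=39/68
S(5) = -249/68

Δ: Δ0=-8, Δ1=5, Δ2=-8, Δ3=3/2, Δ4=-5/2
row 1: diag=6, rhs=78; c'=1/3, d'=13
row 2: denom=6−2·1/3=16/3; d'=(-78−2·13)/(16/3)=-39/2
row 3: denom=6−1·3/16=93/16; d'=(57−1·-39/2)/(93/16)=408/31
row 4: denom=8−2·32/93=680/93; d'=(-24−2·408/31)/(680/93)=-117/17
back: M4=-117/17
back: M3=408/31−32/93·-117/17=264/17
back: M2=-39/2−3/16·264/17=-381/17
back: M1=13−1/3·-381/17=348/17
M: M0=0, M1=348/17, M2=-381/17, M3=264/17, M4=-117/17, M5=0
seg 0: a=3, c=M0/2=0, d=(M1−M0)/(6·1)=58/17, b=Δ0−h0·(2M0+M1)/6=-194/17
seg 1: a=-5, c=M1/2=174/17, d=(M2−M1)/(6·2)=-243/68, b=Δ1−h1·(2M1+M2)/6=-20/17
seg 2: a=5, c=M2/2=-381/34, d=(M3−M2)/(6·1)=215/34, b=Δ2−h2·(2M2+M3)/6=-53/17
seg 3: a=-3, c=M3/2=132/17, d=(M4−M3)/(6·2)=-127/68, b=Δ3−h3·(2M3+M4)/6=-223/34
seg 4: a=0, c=M4/2=-117/34, d=(M5−M4)/(6·2)=39/68, b=Δ4−h4·(2M4+M5)/6=71/34
t_q=5 → seg 3, τ=1; S=-3+-223/34·τ+132/17·τ²+-127/68·τ³=-249/68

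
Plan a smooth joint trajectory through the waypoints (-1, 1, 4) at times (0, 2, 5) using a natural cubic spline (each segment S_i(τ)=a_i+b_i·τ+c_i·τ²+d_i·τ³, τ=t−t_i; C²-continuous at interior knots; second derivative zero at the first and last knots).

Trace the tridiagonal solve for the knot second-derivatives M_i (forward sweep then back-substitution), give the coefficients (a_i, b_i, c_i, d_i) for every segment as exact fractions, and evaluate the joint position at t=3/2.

Δ: Δ0=1, Δ1=1
row 1: diag=10, rhs=0; c'=3/10, d'=0
back: M1=0
M: M0=0, M1=0, M2=0
seg 0: a=-1, c=M0/2=0, d=(M1−M0)/(6·2)=0, b=Δ0−h0·(2M0+M1)/6=1
seg 1: a=1, c=M1/2=0, d=(M2−M1)/(6·3)=0, b=Δ1−h1·(2M1+M2)/6=1
t_q=3/2 → seg 0, τ=3/2; S=-1+1·τ+0·τ²+0·τ³=1/2

  seg 0: a=-1 b=1 c=0 d=0
  seg 1: a=1 b=1 c=0 d=0
S(3/2) = 1/2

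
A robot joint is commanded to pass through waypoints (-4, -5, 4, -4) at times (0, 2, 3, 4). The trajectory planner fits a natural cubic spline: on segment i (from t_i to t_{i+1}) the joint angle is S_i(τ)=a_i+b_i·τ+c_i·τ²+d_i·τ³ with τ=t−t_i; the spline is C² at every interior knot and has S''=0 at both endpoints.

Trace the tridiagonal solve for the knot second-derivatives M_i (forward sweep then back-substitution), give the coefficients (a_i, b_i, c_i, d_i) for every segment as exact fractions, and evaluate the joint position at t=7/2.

  seg 0: a=-4 b=-243/46 c=0 d=55/46
  seg 1: a=-5 b=417/46 c=165/23 d=-333/46
  seg 2: a=4 b=39/23 c=-669/46 d=223/46
S(7/2) = 669/368

Δ: Δ0=-1/2, Δ1=9, Δ2=-8
row 1: diag=6, rhs=57; c'=1/6, d'=19/2
row 2: denom=4−1·1/6=23/6; d'=(-102−1·19/2)/(23/6)=-669/23
back: M2=-669/23
back: M1=19/2−1/6·-669/23=330/23
M: M0=0, M1=330/23, M2=-669/23, M3=0
seg 0: a=-4, c=M0/2=0, d=(M1−M0)/(6·2)=55/46, b=Δ0−h0·(2M0+M1)/6=-243/46
seg 1: a=-5, c=M1/2=165/23, d=(M2−M1)/(6·1)=-333/46, b=Δ1−h1·(2M1+M2)/6=417/46
seg 2: a=4, c=M2/2=-669/46, d=(M3−M2)/(6·1)=223/46, b=Δ2−h2·(2M2+M3)/6=39/23
t_q=7/2 → seg 2, τ=1/2; S=4+39/23·τ+-669/46·τ²+223/46·τ³=669/368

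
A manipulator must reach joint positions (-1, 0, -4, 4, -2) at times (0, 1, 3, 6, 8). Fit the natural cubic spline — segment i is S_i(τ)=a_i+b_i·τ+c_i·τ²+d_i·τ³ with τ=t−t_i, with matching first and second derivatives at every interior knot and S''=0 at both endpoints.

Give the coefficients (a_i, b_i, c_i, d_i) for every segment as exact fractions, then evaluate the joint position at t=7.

Δ: Δ0=1, Δ1=-2, Δ2=8/3, Δ3=-3
row 1: diag=6, rhs=-18; c'=1/3, d'=-3
row 2: denom=10−2·1/3=28/3; d'=(28−2·-3)/(28/3)=51/14
row 3: denom=10−3·9/28=253/28; d'=(-34−3·51/14)/(253/28)=-1258/253
back: M3=-1258/253
back: M2=51/14−9/28·-1258/253=1326/253
back: M1=-3−1/3·1326/253=-1201/253
M: M0=0, M1=-1201/253, M2=1326/253, M3=-1258/253, M4=0
seg 0: a=-1, c=M0/2=0, d=(M1−M0)/(6·1)=-1201/1518, b=Δ0−h0·(2M0+M1)/6=2719/1518
seg 1: a=0, c=M1/2=-1201/506, d=(M2−M1)/(6·2)=2527/3036, b=Δ1−h1·(2M1+M2)/6=-442/759
seg 2: a=-4, c=M2/2=663/253, d=(M3−M2)/(6·3)=-1292/2277, b=Δ2−h2·(2M2+M3)/6=-67/759
seg 3: a=4, c=M3/2=-629/253, d=(M4−M3)/(6·2)=629/1518, b=Δ3−h3·(2M3+M4)/6=239/759
t_q=7 → seg 3, τ=1; S=4+239/759·τ+-629/253·τ²+629/1518·τ³=1135/506

  seg 0: a=-1 b=2719/1518 c=0 d=-1201/1518
  seg 1: a=0 b=-442/759 c=-1201/506 d=2527/3036
  seg 2: a=-4 b=-67/759 c=663/253 d=-1292/2277
  seg 3: a=4 b=239/759 c=-629/253 d=629/1518
S(7) = 1135/506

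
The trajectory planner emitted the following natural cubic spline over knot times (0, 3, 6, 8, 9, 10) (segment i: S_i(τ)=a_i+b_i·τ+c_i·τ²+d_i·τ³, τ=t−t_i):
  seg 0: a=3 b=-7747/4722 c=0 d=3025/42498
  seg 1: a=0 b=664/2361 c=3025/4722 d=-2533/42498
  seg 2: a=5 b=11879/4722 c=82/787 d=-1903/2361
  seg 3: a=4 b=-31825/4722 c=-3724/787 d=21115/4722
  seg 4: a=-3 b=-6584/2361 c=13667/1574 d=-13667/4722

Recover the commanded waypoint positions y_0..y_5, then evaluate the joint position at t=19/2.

y_0 = S_0(0) = a_0 = 3
y_1 = S_1(0) = a_1 = 0
y_2 = S_2(0) = a_2 = 5
y_3 = S_3(0) = a_3 = 4
y_4 = S_4(0) = a_4 = -3
y_5 = S_4(1) = 0
t_q=19/2 is in segment 4 (τ=1/2); S_4(τ)=-32555/12592

y_0=3 y_1=0 y_2=5 y_3=4 y_4=-3 y_5=0
S(19/2) = -32555/12592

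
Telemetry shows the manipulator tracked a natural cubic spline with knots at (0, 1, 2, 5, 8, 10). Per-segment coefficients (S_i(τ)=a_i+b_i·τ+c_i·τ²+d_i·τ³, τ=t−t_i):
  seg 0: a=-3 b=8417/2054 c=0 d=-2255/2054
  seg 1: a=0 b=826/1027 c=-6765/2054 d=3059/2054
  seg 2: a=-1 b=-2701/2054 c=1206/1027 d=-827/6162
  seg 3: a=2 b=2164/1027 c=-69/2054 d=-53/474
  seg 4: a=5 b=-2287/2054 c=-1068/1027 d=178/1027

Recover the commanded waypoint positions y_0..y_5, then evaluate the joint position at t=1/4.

y_0=-3 y_1=0 y_2=-1 y_3=2 y_4=5 y_5=0
S(1/4) = -261951/131456

y_0 = S_0(0) = a_0 = -3
y_1 = S_1(0) = a_1 = 0
y_2 = S_2(0) = a_2 = -1
y_3 = S_3(0) = a_3 = 2
y_4 = S_4(0) = a_4 = 5
y_5 = S_4(2) = 0
t_q=1/4 is in segment 0 (τ=1/4); S_0(τ)=-261951/131456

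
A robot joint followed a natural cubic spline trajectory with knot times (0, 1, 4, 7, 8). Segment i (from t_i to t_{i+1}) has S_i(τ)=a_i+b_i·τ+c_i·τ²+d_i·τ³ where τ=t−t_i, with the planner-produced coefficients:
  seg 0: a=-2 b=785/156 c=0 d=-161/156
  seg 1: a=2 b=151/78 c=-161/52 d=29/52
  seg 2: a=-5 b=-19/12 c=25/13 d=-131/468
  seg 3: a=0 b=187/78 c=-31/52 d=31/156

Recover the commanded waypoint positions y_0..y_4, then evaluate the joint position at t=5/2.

y_0=-2 y_1=2 y_2=-5 y_3=0 y_4=2
S(5/2) = -75/416

y_0 = S_0(0) = a_0 = -2
y_1 = S_1(0) = a_1 = 2
y_2 = S_2(0) = a_2 = -5
y_3 = S_3(0) = a_3 = 0
y_4 = S_3(1) = 2
t_q=5/2 is in segment 1 (τ=3/2); S_1(τ)=-75/416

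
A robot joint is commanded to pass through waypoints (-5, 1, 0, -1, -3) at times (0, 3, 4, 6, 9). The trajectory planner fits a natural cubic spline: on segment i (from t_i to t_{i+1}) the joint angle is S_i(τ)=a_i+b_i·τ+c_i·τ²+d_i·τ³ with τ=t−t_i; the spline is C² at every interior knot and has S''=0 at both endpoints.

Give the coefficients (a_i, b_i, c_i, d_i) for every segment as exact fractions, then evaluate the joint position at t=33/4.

  seg 0: a=-5 b=698/219 c=0 d=-260/1971
  seg 1: a=1 b=-82/219 c=-260/219 d=41/73
  seg 2: a=0 b=-233/219 c=109/219 d=-63/584
  seg 3: a=-1 b=-161/438 c=-131/876 d=131/7884
S(33/4) = -44755/18688

Δ: Δ0=2, Δ1=-1, Δ2=-1/2, Δ3=-2/3
row 1: diag=8, rhs=-18; c'=1/8, d'=-9/4
row 2: denom=6−1·1/8=47/8; d'=(3−1·-9/4)/(47/8)=42/47
row 3: denom=10−2·16/47=438/47; d'=(-1−2·42/47)/(438/47)=-131/438
back: M3=-131/438
back: M2=42/47−16/47·-131/438=218/219
back: M1=-9/4−1/8·218/219=-520/219
M: M0=0, M1=-520/219, M2=218/219, M3=-131/438, M4=0
seg 0: a=-5, c=M0/2=0, d=(M1−M0)/(6·3)=-260/1971, b=Δ0−h0·(2M0+M1)/6=698/219
seg 1: a=1, c=M1/2=-260/219, d=(M2−M1)/(6·1)=41/73, b=Δ1−h1·(2M1+M2)/6=-82/219
seg 2: a=0, c=M2/2=109/219, d=(M3−M2)/(6·2)=-63/584, b=Δ2−h2·(2M2+M3)/6=-233/219
seg 3: a=-1, c=M3/2=-131/876, d=(M4−M3)/(6·3)=131/7884, b=Δ3−h3·(2M3+M4)/6=-161/438
t_q=33/4 → seg 3, τ=9/4; S=-1+-161/438·τ+-131/876·τ²+131/7884·τ³=-44755/18688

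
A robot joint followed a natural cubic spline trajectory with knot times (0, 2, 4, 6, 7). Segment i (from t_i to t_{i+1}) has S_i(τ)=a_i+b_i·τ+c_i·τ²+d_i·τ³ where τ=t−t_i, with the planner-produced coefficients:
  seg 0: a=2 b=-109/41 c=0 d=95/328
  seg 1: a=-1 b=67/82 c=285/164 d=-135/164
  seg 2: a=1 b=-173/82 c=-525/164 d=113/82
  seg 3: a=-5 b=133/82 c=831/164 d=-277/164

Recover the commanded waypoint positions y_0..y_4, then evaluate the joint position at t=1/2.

y_0=2 y_1=-1 y_2=1 y_3=-5 y_4=0
S(1/2) = 1855/2624

y_0 = S_0(0) = a_0 = 2
y_1 = S_1(0) = a_1 = -1
y_2 = S_2(0) = a_2 = 1
y_3 = S_3(0) = a_3 = -5
y_4 = S_3(1) = 0
t_q=1/2 is in segment 0 (τ=1/2); S_0(τ)=1855/2624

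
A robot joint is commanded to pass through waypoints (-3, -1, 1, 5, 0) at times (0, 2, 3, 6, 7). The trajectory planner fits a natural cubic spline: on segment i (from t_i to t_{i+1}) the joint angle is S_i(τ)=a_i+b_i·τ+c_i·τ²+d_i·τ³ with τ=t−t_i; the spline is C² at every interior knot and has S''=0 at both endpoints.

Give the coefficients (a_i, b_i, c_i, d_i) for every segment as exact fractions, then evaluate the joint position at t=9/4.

  seg 0: a=-3 b=359/483 c=0 d=31/483
  seg 1: a=-1 b=731/483 c=62/161 d=7/69
  seg 2: a=1 b=1250/483 c=111/161 d=-535/1449
  seg 3: a=5 b=-1567/483 c=-424/161 d=424/483
S(9/4) = -267/448

Δ: Δ0=1, Δ1=2, Δ2=4/3, Δ3=-5
row 1: diag=6, rhs=6; c'=1/6, d'=1
row 2: denom=8−1·1/6=47/6; d'=(-4−1·1)/(47/6)=-30/47
row 3: denom=8−3·18/47=322/47; d'=(-38−3·-30/47)/(322/47)=-848/161
back: M3=-848/161
back: M2=-30/47−18/47·-848/161=222/161
back: M1=1−1/6·222/161=124/161
M: M0=0, M1=124/161, M2=222/161, M3=-848/161, M4=0
seg 0: a=-3, c=M0/2=0, d=(M1−M0)/(6·2)=31/483, b=Δ0−h0·(2M0+M1)/6=359/483
seg 1: a=-1, c=M1/2=62/161, d=(M2−M1)/(6·1)=7/69, b=Δ1−h1·(2M1+M2)/6=731/483
seg 2: a=1, c=M2/2=111/161, d=(M3−M2)/(6·3)=-535/1449, b=Δ2−h2·(2M2+M3)/6=1250/483
seg 3: a=5, c=M3/2=-424/161, d=(M4−M3)/(6·1)=424/483, b=Δ3−h3·(2M3+M4)/6=-1567/483
t_q=9/4 → seg 1, τ=1/4; S=-1+731/483·τ+62/161·τ²+7/69·τ³=-267/448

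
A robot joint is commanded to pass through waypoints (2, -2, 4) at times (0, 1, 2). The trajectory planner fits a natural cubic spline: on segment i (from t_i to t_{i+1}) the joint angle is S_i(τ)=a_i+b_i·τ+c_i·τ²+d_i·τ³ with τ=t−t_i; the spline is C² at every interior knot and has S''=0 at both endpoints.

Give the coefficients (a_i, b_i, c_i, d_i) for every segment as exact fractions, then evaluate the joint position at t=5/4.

  seg 0: a=2 b=-13/2 c=0 d=5/2
  seg 1: a=-2 b=1 c=15/2 d=-5/2
S(5/4) = -169/128

Δ: Δ0=-4, Δ1=6
row 1: diag=4, rhs=60; c'=1/4, d'=15
back: M1=15
M: M0=0, M1=15, M2=0
seg 0: a=2, c=M0/2=0, d=(M1−M0)/(6·1)=5/2, b=Δ0−h0·(2M0+M1)/6=-13/2
seg 1: a=-2, c=M1/2=15/2, d=(M2−M1)/(6·1)=-5/2, b=Δ1−h1·(2M1+M2)/6=1
t_q=5/4 → seg 1, τ=1/4; S=-2+1·τ+15/2·τ²+-5/2·τ³=-169/128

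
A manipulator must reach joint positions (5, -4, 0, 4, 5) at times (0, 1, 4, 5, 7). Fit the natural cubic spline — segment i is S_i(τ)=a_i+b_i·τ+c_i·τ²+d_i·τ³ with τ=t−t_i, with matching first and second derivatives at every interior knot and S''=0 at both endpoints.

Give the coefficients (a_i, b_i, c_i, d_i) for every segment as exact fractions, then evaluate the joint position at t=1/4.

Δ: Δ0=-9, Δ1=4/3, Δ2=4, Δ3=1/2
row 1: diag=8, rhs=62; c'=3/8, d'=31/4
row 2: denom=8−3·3/8=55/8; d'=(16−3·31/4)/(55/8)=-58/55
row 3: denom=6−1·8/55=322/55; d'=(-21−1·-58/55)/(322/55)=-1097/322
back: M3=-1097/322
back: M2=-58/55−8/55·-1097/322=-90/161
back: M1=31/4−3/8·-90/161=2563/322
M: M0=0, M1=2563/322, M2=-90/161, M3=-1097/322, M4=0
seg 0: a=5, c=M0/2=0, d=(M1−M0)/(6·1)=2563/1932, b=Δ0−h0·(2M0+M1)/6=-19951/1932
seg 1: a=-4, c=M1/2=2563/644, d=(M2−M1)/(6·3)=-2743/5796, b=Δ1−h1·(2M1+M2)/6=-6131/966
seg 2: a=0, c=M2/2=-45/161, d=(M3−M2)/(6·1)=-131/276, b=Δ2−h2·(2M2+M3)/6=9185/1932
seg 3: a=4, c=M3/2=-1097/644, d=(M4−M3)/(6·2)=1097/3864, b=Δ3−h3·(2M3+M4)/6=2677/966
t_q=1/4 → seg 0, τ=1/4; S=5+-19951/1932·τ+0·τ²+2563/1932·τ³=100529/41216

  seg 0: a=5 b=-19951/1932 c=0 d=2563/1932
  seg 1: a=-4 b=-6131/966 c=2563/644 d=-2743/5796
  seg 2: a=0 b=9185/1932 c=-45/161 d=-131/276
  seg 3: a=4 b=2677/966 c=-1097/644 d=1097/3864
S(1/4) = 100529/41216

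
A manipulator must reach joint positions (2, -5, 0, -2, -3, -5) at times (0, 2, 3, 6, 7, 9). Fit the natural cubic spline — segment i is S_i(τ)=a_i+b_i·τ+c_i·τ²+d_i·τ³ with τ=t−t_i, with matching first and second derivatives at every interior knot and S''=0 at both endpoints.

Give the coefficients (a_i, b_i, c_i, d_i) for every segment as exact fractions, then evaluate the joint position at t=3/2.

Δ: Δ0=-7/2, Δ1=5, Δ2=-2/3, Δ3=-1, Δ4=-1
row 1: diag=6, rhs=51; c'=1/6, d'=17/2
row 2: denom=8−1·1/6=47/6; d'=(-34−1·17/2)/(47/6)=-255/47
row 3: denom=8−3·18/47=322/47; d'=(-2−3·-255/47)/(322/47)=671/322
row 4: denom=6−1·47/322=1885/322; d'=(0−1·671/322)/(1885/322)=-671/1885
back: M4=-671/1885
back: M3=671/322−47/322·-671/1885=4026/1885
back: M2=-255/47−18/47·4026/1885=-11769/1885
back: M1=17/2−1/6·-11769/1885=17984/1885
M: M0=0, M1=17984/1885, M2=-11769/1885, M3=4026/1885, M4=-671/1885, M5=0
seg 0: a=2, c=M0/2=0, d=(M1−M0)/(6·2)=4496/5655, b=Δ0−h0·(2M0+M1)/6=-75553/11310
seg 1: a=-5, c=M1/2=8992/1885, d=(M2−M1)/(6·1)=-29753/11310, b=Δ1−h1·(2M1+M2)/6=32351/11310
seg 2: a=0, c=M2/2=-11769/3770, d=(M3−M2)/(6·3)=27/58, b=Δ2−h2·(2M2+M3)/6=25498/5655
seg 3: a=-2, c=M3/2=2013/1885, d=(M4−M3)/(6·1)=-4697/11310, b=Δ3−h3·(2M3+M4)/6=-18691/11310
seg 4: a=-3, c=M4/2=-671/3770, d=(M5−M4)/(6·2)=671/22620, b=Δ4−h4·(2M4+M5)/6=-4313/5655
t_q=3/2 → seg 0, τ=3/2; S=2+-75553/11310·τ+0·τ²+4496/5655·τ³=-40241/7540

  seg 0: a=2 b=-75553/11310 c=0 d=4496/5655
  seg 1: a=-5 b=32351/11310 c=8992/1885 d=-29753/11310
  seg 2: a=0 b=25498/5655 c=-11769/3770 d=27/58
  seg 3: a=-2 b=-18691/11310 c=2013/1885 d=-4697/11310
  seg 4: a=-3 b=-4313/5655 c=-671/3770 d=671/22620
S(3/2) = -40241/7540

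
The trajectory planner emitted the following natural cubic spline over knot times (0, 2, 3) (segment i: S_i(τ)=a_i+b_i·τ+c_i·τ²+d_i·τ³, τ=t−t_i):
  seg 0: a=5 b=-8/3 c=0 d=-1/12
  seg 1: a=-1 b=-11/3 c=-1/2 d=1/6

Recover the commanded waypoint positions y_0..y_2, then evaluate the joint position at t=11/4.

y_0=5 y_1=-1 y_2=-5
S(11/4) = -507/128

y_0 = S_0(0) = a_0 = 5
y_1 = S_1(0) = a_1 = -1
y_2 = S_1(1) = -5
t_q=11/4 is in segment 1 (τ=3/4); S_1(τ)=-507/128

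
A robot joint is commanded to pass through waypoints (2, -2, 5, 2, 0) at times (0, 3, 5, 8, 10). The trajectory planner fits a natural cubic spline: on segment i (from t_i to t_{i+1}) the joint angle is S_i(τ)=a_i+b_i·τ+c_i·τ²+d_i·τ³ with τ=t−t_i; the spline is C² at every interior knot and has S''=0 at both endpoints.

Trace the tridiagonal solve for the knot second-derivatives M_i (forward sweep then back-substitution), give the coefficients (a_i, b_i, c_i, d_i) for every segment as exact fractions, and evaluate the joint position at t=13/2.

Δ: Δ0=-4/3, Δ1=7/2, Δ2=-1, Δ3=-1
row 1: diag=10, rhs=29; c'=1/5, d'=29/10
row 2: denom=10−2·1/5=48/5; d'=(-27−2·29/10)/(48/5)=-41/12
row 3: denom=10−3·5/16=145/16; d'=(0−3·-41/12)/(145/16)=164/145
back: M3=164/145
back: M2=-41/12−5/16·164/145=-328/87
back: M1=29/10−1/5·-328/87=3179/870
M: M0=0, M1=3179/870, M2=-328/87, M3=164/145, M4=0
seg 0: a=2, c=M0/2=0, d=(M1−M0)/(6·3)=3179/15660, b=Δ0−h0·(2M0+M1)/6=-1833/580
seg 1: a=-2, c=M1/2=3179/1740, d=(M2−M1)/(6·2)=-2153/3480, b=Δ1−h1·(2M1+M2)/6=673/290
seg 2: a=5, c=M2/2=-164/87, d=(M3−M2)/(6·3)=1066/3915, b=Δ2−h2·(2M2+M3)/6=959/435
seg 3: a=2, c=M3/2=82/145, d=(M4−M3)/(6·2)=-41/435, b=Δ3−h3·(2M3+M4)/6=-763/435
t_q=13/2 → seg 2, τ=3/2; S=5+959/435·τ+-164/87·τ²+1066/3915·τ³=2891/580

  seg 0: a=2 b=-1833/580 c=0 d=3179/15660
  seg 1: a=-2 b=673/290 c=3179/1740 d=-2153/3480
  seg 2: a=5 b=959/435 c=-164/87 d=1066/3915
  seg 3: a=2 b=-763/435 c=82/145 d=-41/435
S(13/2) = 2891/580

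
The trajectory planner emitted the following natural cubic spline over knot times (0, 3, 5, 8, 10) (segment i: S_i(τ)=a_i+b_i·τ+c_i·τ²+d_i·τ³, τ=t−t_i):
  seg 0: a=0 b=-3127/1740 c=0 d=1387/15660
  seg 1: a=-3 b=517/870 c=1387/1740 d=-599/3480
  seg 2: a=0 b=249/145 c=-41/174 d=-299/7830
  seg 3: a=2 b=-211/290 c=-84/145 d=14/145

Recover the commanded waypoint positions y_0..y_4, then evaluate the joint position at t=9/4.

y_0 = S_0(0) = a_0 = 0
y_1 = S_1(0) = a_1 = -3
y_2 = S_2(0) = a_2 = 0
y_3 = S_3(0) = a_3 = 2
y_4 = S_3(2) = -1
t_q=9/4 is in segment 0 (τ=9/4); S_0(τ)=-112647/37120

y_0=0 y_1=-3 y_2=0 y_3=2 y_4=-1
S(9/4) = -112647/37120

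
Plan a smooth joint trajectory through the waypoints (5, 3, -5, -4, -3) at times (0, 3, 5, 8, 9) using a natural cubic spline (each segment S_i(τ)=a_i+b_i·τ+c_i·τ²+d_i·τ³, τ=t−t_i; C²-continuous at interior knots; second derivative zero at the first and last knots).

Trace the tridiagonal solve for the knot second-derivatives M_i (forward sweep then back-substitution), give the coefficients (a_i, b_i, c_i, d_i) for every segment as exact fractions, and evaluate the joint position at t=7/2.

Δ: Δ0=-2/3, Δ1=-4, Δ2=1/3, Δ3=1
row 1: diag=10, rhs=-20; c'=1/5, d'=-2
row 2: denom=10−2·1/5=48/5; d'=(26−2·-2)/(48/5)=25/8
row 3: denom=8−3·5/16=113/16; d'=(4−3·25/8)/(113/16)=-86/113
back: M3=-86/113
back: M2=25/8−5/16·-86/113=380/113
back: M1=-2−1/5·380/113=-302/113
M: M0=0, M1=-302/113, M2=380/113, M3=-86/113, M4=0
seg 0: a=5, c=M0/2=0, d=(M1−M0)/(6·3)=-151/1017, b=Δ0−h0·(2M0+M1)/6=227/339
seg 1: a=3, c=M1/2=-151/113, d=(M2−M1)/(6·2)=341/678, b=Δ1−h1·(2M1+M2)/6=-1132/339
seg 2: a=-5, c=M2/2=190/113, d=(M3−M2)/(6·3)=-233/1017, b=Δ2−h2·(2M2+M3)/6=-898/339
seg 3: a=-4, c=M3/2=-43/113, d=(M4−M3)/(6·1)=43/339, b=Δ3−h3·(2M3+M4)/6=425/339
t_q=7/2 → seg 1, τ=1/2; S=3+-1132/339·τ+-151/113·τ²+341/678·τ³=1915/1808

  seg 0: a=5 b=227/339 c=0 d=-151/1017
  seg 1: a=3 b=-1132/339 c=-151/113 d=341/678
  seg 2: a=-5 b=-898/339 c=190/113 d=-233/1017
  seg 3: a=-4 b=425/339 c=-43/113 d=43/339
S(7/2) = 1915/1808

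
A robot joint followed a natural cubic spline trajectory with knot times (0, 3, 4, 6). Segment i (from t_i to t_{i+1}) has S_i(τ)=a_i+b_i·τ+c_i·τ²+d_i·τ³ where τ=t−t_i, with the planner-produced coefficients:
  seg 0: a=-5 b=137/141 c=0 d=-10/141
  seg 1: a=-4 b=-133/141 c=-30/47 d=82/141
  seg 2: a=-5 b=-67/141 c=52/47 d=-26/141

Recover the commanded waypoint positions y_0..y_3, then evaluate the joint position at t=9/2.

y_0=-5 y_1=-4 y_2=-5 y_3=-3
S(9/2) = -937/188

y_0 = S_0(0) = a_0 = -5
y_1 = S_1(0) = a_1 = -4
y_2 = S_2(0) = a_2 = -5
y_3 = S_2(2) = -3
t_q=9/2 is in segment 2 (τ=1/2); S_2(τ)=-937/188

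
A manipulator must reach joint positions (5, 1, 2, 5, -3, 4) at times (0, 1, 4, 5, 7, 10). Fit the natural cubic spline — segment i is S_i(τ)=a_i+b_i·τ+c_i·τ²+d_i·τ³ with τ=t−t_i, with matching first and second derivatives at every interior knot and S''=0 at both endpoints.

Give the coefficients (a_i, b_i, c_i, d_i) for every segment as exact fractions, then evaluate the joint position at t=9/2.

Δ: Δ0=-4, Δ1=1/3, Δ2=3, Δ3=-4, Δ4=7/3
row 1: diag=8, rhs=26; c'=3/8, d'=13/4
row 2: denom=8−3·3/8=55/8; d'=(16−3·13/4)/(55/8)=10/11
row 3: denom=6−1·8/55=322/55; d'=(-42−1·10/11)/(322/55)=-1180/161
row 4: denom=10−2·55/161=1500/161; d'=(38−2·-1180/161)/(1500/161)=1413/250
back: M4=1413/250
back: M3=-1180/161−55/161·1413/250=-463/50
back: M2=10/11−8/55·-463/50=282/125
back: M1=13/4−3/8·282/125=601/250
M: M0=0, M1=601/250, M2=282/125, M3=-463/50, M4=1413/250, M5=0
seg 0: a=5, c=M0/2=0, d=(M1−M0)/(6·1)=601/1500, b=Δ0−h0·(2M0+M1)/6=-6601/1500
seg 1: a=1, c=M1/2=601/500, d=(M2−M1)/(6·3)=-37/4500, b=Δ1−h1·(2M1+M2)/6=-2399/750
seg 2: a=2, c=M2/2=141/125, d=(M3−M2)/(6·1)=-2879/1500, b=Δ2−h2·(2M2+M3)/6=5687/1500
seg 3: a=5, c=M3/2=-463/100, d=(M4−M3)/(6·2)=466/375, b=Δ3−h3·(2M3+M4)/6=217/750
seg 4: a=-3, c=M4/2=1413/500, d=(M5−M4)/(6·3)=-157/500, b=Δ4−h4·(2M4+M5)/6=-2489/750
t_q=9/2 → seg 2, τ=1/2; S=2+5687/1500·τ+141/125·τ²+-2879/1500·τ³=15751/4000

  seg 0: a=5 b=-6601/1500 c=0 d=601/1500
  seg 1: a=1 b=-2399/750 c=601/500 d=-37/4500
  seg 2: a=2 b=5687/1500 c=141/125 d=-2879/1500
  seg 3: a=5 b=217/750 c=-463/100 d=466/375
  seg 4: a=-3 b=-2489/750 c=1413/500 d=-157/500
S(9/2) = 15751/4000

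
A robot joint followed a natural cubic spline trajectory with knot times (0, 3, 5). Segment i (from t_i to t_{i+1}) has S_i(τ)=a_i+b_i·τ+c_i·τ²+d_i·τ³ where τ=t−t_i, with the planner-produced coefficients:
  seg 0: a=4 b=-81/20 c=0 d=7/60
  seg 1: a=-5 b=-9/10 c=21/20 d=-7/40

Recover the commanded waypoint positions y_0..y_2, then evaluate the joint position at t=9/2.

y_0 = S_0(0) = a_0 = 4
y_1 = S_1(0) = a_1 = -5
y_2 = S_1(2) = -4
t_q=9/2 is in segment 1 (τ=3/2); S_1(τ)=-293/64

y_0=4 y_1=-5 y_2=-4
S(9/2) = -293/64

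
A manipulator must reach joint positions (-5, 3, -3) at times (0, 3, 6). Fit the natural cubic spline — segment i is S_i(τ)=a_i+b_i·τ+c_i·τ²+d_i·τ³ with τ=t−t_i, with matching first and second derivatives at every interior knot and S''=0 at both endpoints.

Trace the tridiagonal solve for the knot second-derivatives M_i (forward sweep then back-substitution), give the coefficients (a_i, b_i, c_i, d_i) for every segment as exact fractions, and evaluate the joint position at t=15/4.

  seg 0: a=-5 b=23/6 c=0 d=-7/54
  seg 1: a=3 b=1/3 c=-7/6 d=7/54
S(15/4) = 339/128

Δ: Δ0=8/3, Δ1=-2
row 1: diag=12, rhs=-28; c'=1/4, d'=-7/3
back: M1=-7/3
M: M0=0, M1=-7/3, M2=0
seg 0: a=-5, c=M0/2=0, d=(M1−M0)/(6·3)=-7/54, b=Δ0−h0·(2M0+M1)/6=23/6
seg 1: a=3, c=M1/2=-7/6, d=(M2−M1)/(6·3)=7/54, b=Δ1−h1·(2M1+M2)/6=1/3
t_q=15/4 → seg 1, τ=3/4; S=3+1/3·τ+-7/6·τ²+7/54·τ³=339/128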